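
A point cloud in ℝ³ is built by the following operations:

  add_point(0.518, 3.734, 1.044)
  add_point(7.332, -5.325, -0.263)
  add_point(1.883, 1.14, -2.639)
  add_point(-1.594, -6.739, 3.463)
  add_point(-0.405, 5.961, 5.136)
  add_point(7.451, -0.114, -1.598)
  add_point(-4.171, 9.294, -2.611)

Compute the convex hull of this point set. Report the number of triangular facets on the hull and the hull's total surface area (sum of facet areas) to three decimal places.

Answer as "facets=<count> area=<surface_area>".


Extreme-point indices: [1, 2, 3, 4, 5, 6] — 6 of 7 on the boundary.

Area of each hull facet:
  f1: (p4, p5, p6) → 55.3990
  f2: (p4, p3, p6) → 58.0928
  f3: (p2, p5, p6) → 19.6465
  f4: (p2, p3, p6) → 49.0889
  f5: (p1, p2, p5) → 15.1799
  f6: (p1, p2, p3) → 40.0984
  f7: (p1, p4, p5) → 30.3964
  f8: (p1, p4, p3) → 61.8785
Σ area = 329.780

Euler characteristic 6−12+8 = 2 ✓

facets=8 area=329.780


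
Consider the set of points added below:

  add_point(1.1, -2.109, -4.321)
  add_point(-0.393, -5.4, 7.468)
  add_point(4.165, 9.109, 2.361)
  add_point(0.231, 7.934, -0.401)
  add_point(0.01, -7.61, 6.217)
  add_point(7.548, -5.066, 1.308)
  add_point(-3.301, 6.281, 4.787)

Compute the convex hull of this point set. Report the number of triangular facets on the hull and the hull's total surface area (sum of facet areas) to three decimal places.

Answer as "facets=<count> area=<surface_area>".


Points on the hull: [0, 1, 2, 3, 4, 5, 6] (7 of 7).

Facet areas (half cross-product norm):
  f1: (p0, p2, p5) → 59.5105
  f2: (p1, p2, p6) → 50.6738
  f3: (p1, p2, p5) → 72.0554
  f4: (p3, p2, p6) → 16.0400
  f5: (p3, p0, p6) → 34.9333
  f6: (p3, p0, p2) → 24.9771
  f7: (p4, p0, p5) → 41.7904
  f8: (p4, p1, p5) → 11.8863
  f9: (p4, p0, p6) → 73.5325
  f10: (p4, p1, p6) → 10.5715
Σ area = 395.971

Euler characteristic 7−15+10 = 2 ✓

facets=10 area=395.971


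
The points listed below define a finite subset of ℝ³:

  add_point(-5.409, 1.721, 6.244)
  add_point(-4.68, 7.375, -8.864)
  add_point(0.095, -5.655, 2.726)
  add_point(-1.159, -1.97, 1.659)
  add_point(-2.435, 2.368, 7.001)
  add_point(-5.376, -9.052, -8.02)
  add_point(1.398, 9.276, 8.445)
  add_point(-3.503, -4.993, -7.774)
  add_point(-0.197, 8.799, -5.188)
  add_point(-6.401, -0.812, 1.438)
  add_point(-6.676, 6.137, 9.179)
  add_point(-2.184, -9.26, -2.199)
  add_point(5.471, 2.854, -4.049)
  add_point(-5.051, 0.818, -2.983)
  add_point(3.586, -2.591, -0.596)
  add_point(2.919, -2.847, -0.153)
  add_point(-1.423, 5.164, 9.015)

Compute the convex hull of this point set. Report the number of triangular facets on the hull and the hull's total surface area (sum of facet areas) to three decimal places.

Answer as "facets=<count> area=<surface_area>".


facets=22 area=780.352

13 of the 17 inputs are extreme points: [0, 1, 2, 5, 6, 7, 8, 9, 10, 11, 12, 14, 16].

Triangle areas on the boundary:
  f1: (p6, p1, p10) → 77.3260
  f2: (p16, p6, p10) → 12.2536
  f3: (p2, p16, p6) → 25.7974
  f4: (p2, p16, p10) → 32.2416
  f5: (p8, p1, p12) → 22.3841
  f6: (p8, p6, p12) → 55.8998
  f7: (p8, p6, p1) → 29.0036
  f8: (p9, p1, p10) → 68.0575
  f9: (p9, p5, p1) → 81.9914
  f10: (p9, p5, p11) → 33.4707
  f11: (p7, p1, p12) → 66.0819
  f12: (p7, p5, p12) → 12.9307
  f13: (p7, p5, p1) → 14.4881
  f14: (p14, p6, p12) → 48.4826
  f15: (p14, p2, p6) → 43.0478
  f16: (p14, p2, p11) → 18.5554
  f17: (p14, p5, p12) → 42.7085
  f18: (p14, p5, p11) → 26.6893
  f19: (p0, p2, p10) → 9.9749
  f20: (p0, p2, p11) → 28.0007
  f21: (p0, p9, p10) → 9.0658
  f22: (p0, p9, p11) → 21.9010
Σ area = 780.352

Euler: V−E+F = 13−33+22 = 2.


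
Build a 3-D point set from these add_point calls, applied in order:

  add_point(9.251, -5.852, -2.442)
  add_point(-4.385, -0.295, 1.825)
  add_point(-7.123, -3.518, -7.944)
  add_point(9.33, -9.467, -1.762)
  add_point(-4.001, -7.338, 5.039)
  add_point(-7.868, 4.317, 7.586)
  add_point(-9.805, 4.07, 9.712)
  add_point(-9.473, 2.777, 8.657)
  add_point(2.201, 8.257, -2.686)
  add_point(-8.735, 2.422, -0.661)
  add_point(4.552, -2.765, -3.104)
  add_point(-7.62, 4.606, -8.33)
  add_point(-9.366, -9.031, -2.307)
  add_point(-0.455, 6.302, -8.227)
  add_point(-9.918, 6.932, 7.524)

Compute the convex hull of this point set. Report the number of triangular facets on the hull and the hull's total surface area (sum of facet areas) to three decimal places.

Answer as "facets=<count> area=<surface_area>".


facets=16 area=980.806

Points on the hull: [0, 2, 3, 4, 6, 8, 11, 12, 13, 14] (10 of 15).

Per-facet area ½‖(b−a)×(c−a)‖:
  f1: (p11, p8, p14) → 88.6409
  f2: (p12, p11, p14) → 116.6635
  f3: (p6, p8, p14) → 25.8452
  f4: (p6, p12, p14) → 31.5532
  f5: (p13, p11, p8) → 20.7931
  f6: (p2, p12, p3) → 74.4858
  f7: (p2, p12, p11) → 24.2882
  f8: (p2, p13, p3) → 107.3367
  f9: (p2, p13, p11) → 29.5663
  f10: (p0, p6, p3) → 43.0135
  f11: (p0, p6, p8) → 139.6137
  f12: (p0, p13, p3) → 18.4551
  f13: (p0, p13, p8) → 50.7188
  f14: (p4, p12, p3) → 69.3548
  f15: (p4, p6, p3) → 78.4510
  f16: (p4, p6, p12) → 62.0263
Σ area = 980.806

Euler: V−E+F = 10−24+16 = 2.


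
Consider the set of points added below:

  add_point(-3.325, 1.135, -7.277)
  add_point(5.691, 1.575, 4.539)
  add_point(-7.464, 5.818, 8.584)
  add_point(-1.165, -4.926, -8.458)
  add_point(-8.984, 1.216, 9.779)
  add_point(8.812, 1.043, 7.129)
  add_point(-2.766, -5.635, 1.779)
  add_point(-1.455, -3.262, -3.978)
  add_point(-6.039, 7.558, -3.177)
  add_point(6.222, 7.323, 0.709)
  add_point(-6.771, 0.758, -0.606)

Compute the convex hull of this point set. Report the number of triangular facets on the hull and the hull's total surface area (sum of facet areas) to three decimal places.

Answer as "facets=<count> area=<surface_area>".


Hull vertices (9/11): indices [0, 2, 3, 4, 5, 6, 8, 9, 10].

Facet areas (half cross-product norm):
  f1: (p6, p5, p4) → 87.6543
  f2: (p2, p5, p4) → 42.4301
  f3: (p2, p8, p4) → 27.3202
  f4: (p3, p6, p5) → 73.0827
  f5: (p9, p2, p5) → 73.1028
  f6: (p9, p2, p8) → 75.6759
  f7: (p9, p3, p5) → 79.3966
  f8: (p10, p8, p4) → 36.7250
  f9: (p10, p6, p4) → 41.5405
  f10: (p10, p3, p6) → 39.5100
  f11: (p0, p10, p8) → 25.1139
  f12: (p0, p10, p3) → 23.7110
  f13: (p0, p9, p8) → 51.1678
  f14: (p0, p9, p3) → 43.5208
Σ area = 719.952

Check V−E+F: 9 − 21 + 14 = 2.

facets=14 area=719.952


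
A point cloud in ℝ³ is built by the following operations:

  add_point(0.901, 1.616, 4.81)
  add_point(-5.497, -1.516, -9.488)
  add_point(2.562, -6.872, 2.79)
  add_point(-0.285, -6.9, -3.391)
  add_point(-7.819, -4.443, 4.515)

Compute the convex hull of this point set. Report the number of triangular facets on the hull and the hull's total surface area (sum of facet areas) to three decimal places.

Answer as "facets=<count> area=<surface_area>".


facets=6 area=295.035

5 of the 5 inputs are extreme points: [0, 1, 2, 3, 4].

Area of each hull facet:
  f1: (p0, p2, p4) → 43.2778
  f2: (p1, p0, p4) → 75.0911
  f3: (p3, p2, p4) → 35.5225
  f4: (p3, p1, p4) → 54.0268
  f5: (p3, p0, p2) → 29.9556
  f6: (p3, p1, p0) → 57.1609
Σ area = 295.035

Euler: V−E+F = 5−9+6 = 2.


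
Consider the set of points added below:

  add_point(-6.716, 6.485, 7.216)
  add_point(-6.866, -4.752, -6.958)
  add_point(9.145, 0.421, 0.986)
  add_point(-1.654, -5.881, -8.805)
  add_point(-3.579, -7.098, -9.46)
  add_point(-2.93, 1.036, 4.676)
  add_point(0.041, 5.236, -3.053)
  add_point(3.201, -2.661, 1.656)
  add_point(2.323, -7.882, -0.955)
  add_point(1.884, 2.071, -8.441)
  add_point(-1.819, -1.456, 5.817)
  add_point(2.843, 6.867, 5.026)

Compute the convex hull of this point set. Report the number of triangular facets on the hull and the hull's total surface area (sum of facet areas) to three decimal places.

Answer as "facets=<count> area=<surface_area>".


10 of the 12 inputs are extreme points: [0, 1, 2, 3, 4, 6, 8, 9, 10, 11].

Triangle areas on the boundary:
  f1: (p10, p0, p1) → 65.9252
  f2: (p10, p8, p1) → 57.6226
  f3: (p10, p8, p2) → 52.3834
  f4: (p11, p9, p2) → 58.6258
  f5: (p11, p10, p2) → 46.0924
  f6: (p11, p10, p0) → 39.9307
  f7: (p3, p8, p2) → 47.5620
  f8: (p3, p9, p2) → 51.7085
  f9: (p6, p11, p0) → 42.4401
  f10: (p6, p11, p9) → 18.1786
  f11: (p6, p0, p1) → 78.7510
  f12: (p6, p9, p1) → 36.4437
  f13: (p4, p8, p1) → 24.6600
  f14: (p4, p3, p8) → 9.3540
  f15: (p4, p9, p1) → 25.2835
  f16: (p4, p3, p9) → 6.0491
Σ area = 661.011

Check V−E+F: 10 − 24 + 16 = 2.

facets=16 area=661.011


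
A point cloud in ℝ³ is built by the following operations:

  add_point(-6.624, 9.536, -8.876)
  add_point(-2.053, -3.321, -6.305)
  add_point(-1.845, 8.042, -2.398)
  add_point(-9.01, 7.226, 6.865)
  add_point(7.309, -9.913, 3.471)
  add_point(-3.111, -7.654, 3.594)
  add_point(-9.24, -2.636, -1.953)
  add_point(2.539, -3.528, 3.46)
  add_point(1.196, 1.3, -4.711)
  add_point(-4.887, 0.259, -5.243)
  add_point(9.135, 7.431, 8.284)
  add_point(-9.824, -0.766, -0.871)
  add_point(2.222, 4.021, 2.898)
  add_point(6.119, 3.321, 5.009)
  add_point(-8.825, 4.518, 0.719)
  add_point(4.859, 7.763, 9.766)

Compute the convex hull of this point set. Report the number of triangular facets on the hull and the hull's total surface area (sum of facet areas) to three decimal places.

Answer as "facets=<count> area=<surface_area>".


Extreme-point indices: [0, 1, 3, 4, 5, 6, 8, 10, 11, 15] — 10 of 16 on the boundary.

Per-facet area ½‖(b−a)×(c−a)‖:
  f1: (p3, p0, p11) → 74.0187
  f2: (p15, p4, p10) → 40.9688
  f3: (p15, p0, p10) → 48.6025
  f4: (p15, p3, p0) → 113.9142
  f5: (p6, p0, p11) → 14.3834
  f6: (p6, p1, p0) → 56.5085
  f7: (p8, p0, p10) → 93.6967
  f8: (p8, p1, p0) → 35.3731
  f9: (p8, p4, p10) → 116.8111
  f10: (p8, p1, p4) → 43.4957
  f11: (p5, p15, p4) → 95.2941
  f12: (p5, p15, p3) → 111.2708
  f13: (p5, p1, p4) → 57.8723
  f14: (p5, p6, p1) → 39.0522
  f15: (p5, p3, p11) → 58.6508
  f16: (p5, p6, p11) → 10.2460
Σ area = 1010.159

Euler: V−E+F = 10−24+16 = 2.

facets=16 area=1010.159


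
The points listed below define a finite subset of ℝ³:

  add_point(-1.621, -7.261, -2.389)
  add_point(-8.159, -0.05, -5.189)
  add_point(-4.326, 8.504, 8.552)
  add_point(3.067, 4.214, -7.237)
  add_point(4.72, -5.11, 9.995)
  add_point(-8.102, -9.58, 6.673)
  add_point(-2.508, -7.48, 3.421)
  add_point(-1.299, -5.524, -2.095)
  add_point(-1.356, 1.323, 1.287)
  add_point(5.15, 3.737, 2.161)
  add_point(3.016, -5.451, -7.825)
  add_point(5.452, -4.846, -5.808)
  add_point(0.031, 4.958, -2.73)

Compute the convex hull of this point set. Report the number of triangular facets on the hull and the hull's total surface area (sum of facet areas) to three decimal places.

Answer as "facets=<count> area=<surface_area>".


facets=14 area=879.238

9 of the 13 inputs are extreme points: [0, 1, 2, 3, 4, 5, 9, 10, 11].

Facet areas (half cross-product norm):
  f1: (p5, p2, p1) → 119.7764
  f2: (p4, p5, p11) → 108.5856
  f3: (p4, p5, p2) → 110.7095
  f4: (p3, p2, p1) → 98.0060
  f5: (p0, p5, p1) → 57.6295
  f6: (p0, p5, p11) → 22.1023
  f7: (p10, p3, p1) → 55.3788
  f8: (p10, p3, p11) → 15.1733
  f9: (p10, p0, p1) → 37.3129
  f10: (p10, p0, p11) → 11.8455
  f11: (p9, p4, p2) → 72.9743
  f12: (p9, p3, p2) → 56.5640
  f13: (p9, p4, p11) → 68.9460
  f14: (p9, p3, p11) → 44.2339
Σ area = 879.238

Check V−E+F: 9 − 21 + 14 = 2.


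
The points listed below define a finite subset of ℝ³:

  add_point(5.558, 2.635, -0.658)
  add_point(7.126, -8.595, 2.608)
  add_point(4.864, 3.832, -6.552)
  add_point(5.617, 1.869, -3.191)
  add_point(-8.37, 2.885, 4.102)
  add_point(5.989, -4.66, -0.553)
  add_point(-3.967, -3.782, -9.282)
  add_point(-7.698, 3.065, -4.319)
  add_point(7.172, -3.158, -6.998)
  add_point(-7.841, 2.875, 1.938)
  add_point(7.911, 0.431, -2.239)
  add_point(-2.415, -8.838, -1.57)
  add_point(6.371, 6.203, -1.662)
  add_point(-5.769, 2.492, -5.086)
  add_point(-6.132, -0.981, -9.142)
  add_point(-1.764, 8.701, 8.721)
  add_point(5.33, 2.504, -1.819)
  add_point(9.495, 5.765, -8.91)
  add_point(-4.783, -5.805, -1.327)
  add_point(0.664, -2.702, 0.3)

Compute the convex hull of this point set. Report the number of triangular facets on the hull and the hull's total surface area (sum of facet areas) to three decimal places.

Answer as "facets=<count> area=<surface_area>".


Hull vertices (12/20): indices [1, 4, 6, 7, 8, 10, 11, 12, 14, 15, 17, 18].

Per-facet area ½‖(b−a)×(c−a)‖:
  f1: (p1, p11, p4) → 73.0450
  f2: (p15, p1, p4) → 95.0557
  f3: (p15, p7, p4) → 38.5286
  f4: (p15, p7, p17) → 135.5492
  f5: (p8, p6, p17) → 51.8800
  f6: (p8, p1, p17) → 39.7375
  f7: (p8, p6, p11) → 50.8245
  f8: (p8, p1, p11) → 54.2043
  f9: (p14, p6, p17) → 29.2195
  f10: (p14, p7, p17) → 55.1790
  f11: (p14, p6, p11) → 14.3816
  f12: (p14, p7, p4) → 18.2257
  f13: (p12, p15, p17) → 15.0451
  f14: (p12, p15, p1) → 103.5049
  f15: (p18, p11, p4) → 10.5325
  f16: (p18, p14, p4) → 50.3397
  f17: (p18, p14, p11) → 16.0253
  f18: (p10, p1, p17) → 17.9491
  f19: (p10, p12, p17) → 23.0108
  f20: (p10, p12, p1) → 19.3009
Σ area = 911.539

Euler characteristic 12−30+20 = 2 ✓

facets=20 area=911.539


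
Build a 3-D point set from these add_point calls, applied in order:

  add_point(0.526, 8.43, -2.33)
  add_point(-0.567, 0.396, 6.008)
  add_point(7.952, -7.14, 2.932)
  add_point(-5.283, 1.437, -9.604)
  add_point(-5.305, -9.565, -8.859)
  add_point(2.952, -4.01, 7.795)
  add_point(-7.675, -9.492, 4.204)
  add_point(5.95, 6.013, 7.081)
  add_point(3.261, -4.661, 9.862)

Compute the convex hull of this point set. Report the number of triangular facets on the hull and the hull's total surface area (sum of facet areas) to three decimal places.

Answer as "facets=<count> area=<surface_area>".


8 of the 9 inputs are extreme points: [0, 1, 2, 3, 4, 6, 7, 8].

Per-facet area ½‖(b−a)×(c−a)‖:
  f1: (p4, p2, p6) → 101.7895
  f2: (p7, p0, p2) → 77.5201
  f3: (p3, p0, p6) → 103.3322
  f4: (p3, p4, p6) → 73.0633
  f5: (p3, p0, p2) → 104.0875
  f6: (p3, p4, p2) → 98.3119
  f7: (p8, p2, p6) → 57.7208
  f8: (p8, p7, p2) → 49.4711
  f9: (p1, p0, p6) → 61.8282
  f10: (p1, p7, p0) → 45.5327
  f11: (p1, p8, p6) → 44.9902
  f12: (p1, p8, p7) → 32.1718
Σ area = 849.819

Euler characteristic 8−18+12 = 2 ✓

facets=12 area=849.819


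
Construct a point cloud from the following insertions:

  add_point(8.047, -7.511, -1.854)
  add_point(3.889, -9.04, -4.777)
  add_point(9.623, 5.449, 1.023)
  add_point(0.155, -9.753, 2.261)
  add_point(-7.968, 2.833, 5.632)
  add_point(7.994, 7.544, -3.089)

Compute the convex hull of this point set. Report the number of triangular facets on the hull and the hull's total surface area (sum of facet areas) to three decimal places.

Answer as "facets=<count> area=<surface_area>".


Points on the hull: [0, 1, 2, 3, 4, 5] (6 of 6).

Area of each hull facet:
  f1: (p3, p2, p4) → 126.3159
  f2: (p1, p3, p4) → 57.1231
  f3: (p5, p2, p4) → 44.9066
  f4: (p5, p1, p4) → 147.8401
  f5: (p0, p3, p2) → 59.5331
  f6: (p0, p1, p3) → 21.1355
  f7: (p0, p5, p2) → 32.0857
  f8: (p0, p5, p1) → 38.9224
Σ area = 527.862

Check V−E+F: 6 − 12 + 8 = 2.

facets=8 area=527.862


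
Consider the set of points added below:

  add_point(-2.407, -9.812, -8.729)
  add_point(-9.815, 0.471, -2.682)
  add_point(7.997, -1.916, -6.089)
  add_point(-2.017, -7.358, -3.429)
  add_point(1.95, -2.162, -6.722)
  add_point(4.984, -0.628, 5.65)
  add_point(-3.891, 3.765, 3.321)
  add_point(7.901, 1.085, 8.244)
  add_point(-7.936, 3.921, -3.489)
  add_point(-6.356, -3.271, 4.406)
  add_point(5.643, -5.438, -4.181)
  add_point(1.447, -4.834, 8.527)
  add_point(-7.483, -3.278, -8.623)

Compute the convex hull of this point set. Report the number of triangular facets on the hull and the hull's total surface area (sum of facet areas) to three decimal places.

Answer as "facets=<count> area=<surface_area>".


Points on the hull: [0, 1, 2, 6, 7, 8, 9, 10, 11, 12] (10 of 13).

Area of each hull facet:
  f1: (p12, p0, p2) → 55.1286
  f2: (p9, p11, p0) → 67.7742
  f3: (p9, p12, p1) → 30.7193
  f4: (p9, p12, p0) → 54.0640
  f5: (p10, p0, p2) → 19.9938
  f6: (p10, p11, p0) → 67.2023
  f7: (p10, p7, p2) → 32.9395
  f8: (p10, p7, p11) → 57.1024
  f9: (p6, p9, p1) → 30.3131
  f10: (p6, p7, p11) → 49.0497
  f11: (p6, p9, p11) → 33.7055
  f12: (p8, p12, p1) → 14.7235
  f13: (p8, p12, p2) → 69.2520
  f14: (p8, p6, p1) → 15.8670
  f15: (p8, p7, p2) → 122.5005
  f16: (p8, p6, p7) → 31.7554
Σ area = 752.091

Euler: V−E+F = 10−24+16 = 2.

facets=16 area=752.091


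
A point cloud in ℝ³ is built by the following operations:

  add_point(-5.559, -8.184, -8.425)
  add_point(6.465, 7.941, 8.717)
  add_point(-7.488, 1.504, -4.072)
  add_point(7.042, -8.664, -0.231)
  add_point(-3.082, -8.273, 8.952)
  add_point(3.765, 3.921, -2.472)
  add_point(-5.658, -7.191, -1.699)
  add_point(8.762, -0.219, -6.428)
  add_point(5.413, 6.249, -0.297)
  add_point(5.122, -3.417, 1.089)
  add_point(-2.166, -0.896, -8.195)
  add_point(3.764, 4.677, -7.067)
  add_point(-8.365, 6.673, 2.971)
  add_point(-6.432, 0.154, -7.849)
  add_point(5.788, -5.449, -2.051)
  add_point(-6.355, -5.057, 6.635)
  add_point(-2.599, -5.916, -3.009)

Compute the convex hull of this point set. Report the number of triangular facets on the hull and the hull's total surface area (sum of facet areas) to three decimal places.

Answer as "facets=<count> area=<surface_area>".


facets=22 area=1055.046

Extreme-point indices: [0, 1, 2, 3, 4, 6, 7, 8, 10, 11, 12, 13, 15] — 13 of 17 on the boundary.

Triangle areas on the boundary:
  f1: (p1, p4, p12) → 126.7695
  f2: (p15, p4, p12) → 18.0984
  f3: (p3, p0, p7) → 78.0765
  f4: (p3, p4, p0) → 99.4084
  f5: (p3, p1, p7) → 90.9778
  f6: (p3, p1, p4) → 120.0582
  f7: (p8, p1, p12) → 64.9183
  f8: (p8, p1, p7) → 30.8019
  f9: (p2, p13, p12) → 5.8222
  f10: (p2, p13, p0) → 15.8808
  f11: (p2, p15, p12) → 51.5142
  f12: (p2, p15, p0) → 67.3757
  f13: (p10, p0, p7) → 39.2314
  f14: (p10, p13, p0) → 17.3975
  f15: (p6, p4, p0) → 12.8707
  f16: (p6, p15, p0) → 3.6087
  f17: (p6, p15, p4) → 21.5934
  f18: (p11, p10, p7) → 28.8187
  f19: (p11, p10, p13) → 15.3925
  f20: (p11, p8, p7) → 24.9737
  f21: (p11, p13, p12) → 70.8610
  f22: (p11, p8, p12) → 50.5965
Σ area = 1055.046

Euler: V−E+F = 13−33+22 = 2.


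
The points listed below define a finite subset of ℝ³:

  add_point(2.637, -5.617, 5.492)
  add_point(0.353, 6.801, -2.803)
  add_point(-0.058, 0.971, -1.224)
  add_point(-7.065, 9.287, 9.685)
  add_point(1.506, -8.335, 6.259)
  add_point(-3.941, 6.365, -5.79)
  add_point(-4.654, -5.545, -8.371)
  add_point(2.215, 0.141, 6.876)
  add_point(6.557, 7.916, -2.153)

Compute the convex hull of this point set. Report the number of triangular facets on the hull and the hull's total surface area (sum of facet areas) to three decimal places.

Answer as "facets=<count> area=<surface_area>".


Extreme-point indices: [0, 3, 4, 5, 6, 7, 8] — 7 of 9 on the boundary.

Triangle areas on the boundary:
  f1: (p6, p4, p3) → 158.2017
  f2: (p6, p4, p8) → 136.7135
  f3: (p5, p8, p3) → 88.9571
  f4: (p5, p6, p3) → 91.0418
  f5: (p5, p6, p8) → 66.1502
  f6: (p7, p8, p3) → 84.4725
  f7: (p7, p4, p3) → 43.6998
  f8: (p0, p4, p8) → 6.3559
  f9: (p0, p7, p8) → 34.4319
  f10: (p0, p7, p4) → 5.6367
Σ area = 715.661

Check V−E+F: 7 − 15 + 10 = 2.

facets=10 area=715.661


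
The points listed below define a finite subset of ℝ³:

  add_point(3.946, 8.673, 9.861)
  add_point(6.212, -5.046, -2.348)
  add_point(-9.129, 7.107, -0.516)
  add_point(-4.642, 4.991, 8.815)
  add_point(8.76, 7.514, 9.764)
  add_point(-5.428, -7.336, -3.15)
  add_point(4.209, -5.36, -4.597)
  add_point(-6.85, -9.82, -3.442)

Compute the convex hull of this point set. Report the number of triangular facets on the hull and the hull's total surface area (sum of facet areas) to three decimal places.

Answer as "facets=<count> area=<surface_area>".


facets=10 area=719.500

Points on the hull: [0, 1, 2, 3, 4, 6, 7] (7 of 8).

Per-facet area ½‖(b−a)×(c−a)‖:
  f1: (p6, p4, p2) → 167.5874
  f2: (p6, p7, p2) → 101.1156
  f3: (p3, p7, p2) → 91.0815
  f4: (p3, p7, p4) → 126.2984
  f5: (p1, p7, p4) → 110.8720
  f6: (p1, p6, p4) → 19.5843
  f7: (p1, p6, p7) → 14.8060
  f8: (p0, p4, p2) → 28.6347
  f9: (p0, p3, p2) → 45.3662
  f10: (p0, p3, p4) → 14.1534
Σ area = 719.500

Check V−E+F: 7 − 15 + 10 = 2.


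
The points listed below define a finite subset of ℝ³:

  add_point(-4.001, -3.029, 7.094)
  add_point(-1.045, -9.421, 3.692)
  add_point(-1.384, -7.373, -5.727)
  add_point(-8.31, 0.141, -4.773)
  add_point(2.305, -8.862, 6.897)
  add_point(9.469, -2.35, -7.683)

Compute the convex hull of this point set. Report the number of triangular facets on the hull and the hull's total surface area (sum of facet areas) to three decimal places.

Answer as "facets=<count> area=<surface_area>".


facets=8 area=464.732

Extreme-point indices: [0, 1, 2, 3, 4, 5] — 6 of 6 on the boundary.

Facet areas (half cross-product norm):
  f1: (p0, p5, p3) → 115.7026
  f2: (p0, p1, p3) → 50.7698
  f3: (p2, p5, p3) → 59.0016
  f4: (p2, p1, p3) → 49.3022
  f5: (p4, p0, p5) → 75.0212
  f6: (p4, p0, p1) → 18.1176
  f7: (p4, p2, p5) → 80.0998
  f8: (p4, p2, p1) → 16.7174
Σ area = 464.732

Euler characteristic 6−12+8 = 2 ✓


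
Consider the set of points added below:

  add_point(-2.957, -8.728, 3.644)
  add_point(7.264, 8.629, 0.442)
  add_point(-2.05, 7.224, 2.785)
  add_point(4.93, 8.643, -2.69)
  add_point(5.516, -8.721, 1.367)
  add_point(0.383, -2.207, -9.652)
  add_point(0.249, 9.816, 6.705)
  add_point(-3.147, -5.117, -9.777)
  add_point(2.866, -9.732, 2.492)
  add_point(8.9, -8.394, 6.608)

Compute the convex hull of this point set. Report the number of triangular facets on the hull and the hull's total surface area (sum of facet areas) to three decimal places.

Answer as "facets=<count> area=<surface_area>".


facets=16 area=783.125

Points on the hull: [0, 1, 2, 3, 4, 5, 6, 7, 8, 9] (10 of 10).

Per-facet area ½‖(b−a)×(c−a)‖:
  f1: (p1, p6, p9) → 86.0865
  f2: (p4, p8, p7) → 21.9656
  f3: (p4, p8, p9) → 9.3778
  f4: (p0, p8, p7) → 41.4936
  f5: (p0, p6, p9) → 113.4717
  f6: (p0, p8, p9) → 16.9888
  f7: (p3, p1, p6) → 18.4416
  f8: (p5, p1, p9) → 137.6690
  f9: (p5, p4, p9) → 22.8864
  f10: (p5, p3, p1) → 21.2720
  f11: (p5, p4, p7) → 31.5568
  f12: (p5, p3, p7) → 19.7619
  f13: (p2, p0, p7) → 105.7222
  f14: (p2, p0, p6) → 36.7501
  f15: (p2, p3, p7) → 76.1969
  f16: (p2, p3, p6) → 23.4842
Σ area = 783.125

Check V−E+F: 10 − 24 + 16 = 2.


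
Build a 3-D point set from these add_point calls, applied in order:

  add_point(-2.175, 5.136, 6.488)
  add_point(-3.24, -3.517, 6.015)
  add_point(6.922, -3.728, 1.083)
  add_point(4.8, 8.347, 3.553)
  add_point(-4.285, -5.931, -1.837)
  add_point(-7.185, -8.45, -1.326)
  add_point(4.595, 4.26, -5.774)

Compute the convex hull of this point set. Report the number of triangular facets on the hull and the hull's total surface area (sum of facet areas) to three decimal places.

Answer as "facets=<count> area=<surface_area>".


facets=8 area=472.937

Points on the hull: [0, 1, 2, 3, 5, 6] (6 of 7).

Facet areas (half cross-product norm):
  f1: (p6, p2, p5) → 81.0312
  f2: (p6, p3, p2) → 52.5557
  f3: (p1, p2, p5) → 54.6867
  f4: (p1, p3, p2) → 68.2754
  f5: (p0, p1, p5) → 33.9619
  f6: (p0, p1, p3) → 31.6516
  f7: (p0, p6, p5) → 109.4046
  f8: (p0, p6, p3) → 41.3696
Σ area = 472.937

Check V−E+F: 6 − 12 + 8 = 2.


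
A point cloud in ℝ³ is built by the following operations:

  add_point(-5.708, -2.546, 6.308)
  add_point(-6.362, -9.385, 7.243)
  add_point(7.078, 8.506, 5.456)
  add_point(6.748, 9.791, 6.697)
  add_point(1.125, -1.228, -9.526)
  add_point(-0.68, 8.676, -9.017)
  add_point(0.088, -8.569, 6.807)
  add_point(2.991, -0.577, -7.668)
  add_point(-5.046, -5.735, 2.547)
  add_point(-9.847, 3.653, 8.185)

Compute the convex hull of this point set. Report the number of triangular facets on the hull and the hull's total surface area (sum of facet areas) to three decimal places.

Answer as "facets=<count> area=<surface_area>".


facets=14 area=880.857

Hull vertices (9/10): indices [1, 2, 3, 4, 5, 6, 7, 8, 9].

Per-facet area ½‖(b−a)×(c−a)‖:
  f1: (p5, p4, p9) → 100.7107
  f2: (p3, p5, p9) → 145.1288
  f3: (p3, p5, p2) → 12.8404
  f4: (p8, p1, p9) → 36.4110
  f5: (p8, p4, p9) → 80.8093
  f6: (p8, p4, p1) → 15.5819
  f7: (p7, p5, p2) → 78.6717
  f8: (p7, p5, p4) → 13.5223
  f9: (p6, p3, p2) → 14.2036
  f10: (p6, p7, p2) → 127.8343
  f11: (p6, p1, p9) → 43.6485
  f12: (p6, p3, p9) → 132.6352
  f13: (p6, p4, p1) → 57.5939
  f14: (p6, p7, p4) → 21.2649
Σ area = 880.857

Euler: V−E+F = 9−21+14 = 2.


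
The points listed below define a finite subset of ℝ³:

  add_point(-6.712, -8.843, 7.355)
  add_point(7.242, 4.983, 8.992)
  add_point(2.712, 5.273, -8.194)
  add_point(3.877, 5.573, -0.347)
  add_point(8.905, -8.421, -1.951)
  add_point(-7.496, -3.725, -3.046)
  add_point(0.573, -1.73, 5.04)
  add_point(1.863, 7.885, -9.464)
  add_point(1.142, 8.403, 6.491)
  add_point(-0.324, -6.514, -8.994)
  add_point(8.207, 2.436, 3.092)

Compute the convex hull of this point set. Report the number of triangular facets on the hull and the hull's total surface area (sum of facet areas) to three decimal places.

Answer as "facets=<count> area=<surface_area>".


Points on the hull: [0, 1, 4, 5, 7, 8, 9, 10] (8 of 11).

Per-facet area ½‖(b−a)×(c−a)‖:
  f1: (p7, p8, p5) → 119.0243
  f2: (p0, p8, p5) → 100.3477
  f3: (p9, p7, p5) → 70.0283
  f4: (p9, p7, p4) → 85.5545
  f5: (p9, p0, p5) → 52.4594
  f6: (p9, p0, p4) → 99.6489
  f7: (p10, p7, p4) → 90.4517
  f8: (p1, p0, p8) → 70.1339
  f9: (p1, p7, p8) → 56.8936
  f10: (p1, p10, p7) → 40.8846
  f11: (p1, p0, p4) → 145.7755
  f12: (p1, p10, p4) → 25.9754
Σ area = 957.178

Euler: V−E+F = 8−18+12 = 2.

facets=12 area=957.178


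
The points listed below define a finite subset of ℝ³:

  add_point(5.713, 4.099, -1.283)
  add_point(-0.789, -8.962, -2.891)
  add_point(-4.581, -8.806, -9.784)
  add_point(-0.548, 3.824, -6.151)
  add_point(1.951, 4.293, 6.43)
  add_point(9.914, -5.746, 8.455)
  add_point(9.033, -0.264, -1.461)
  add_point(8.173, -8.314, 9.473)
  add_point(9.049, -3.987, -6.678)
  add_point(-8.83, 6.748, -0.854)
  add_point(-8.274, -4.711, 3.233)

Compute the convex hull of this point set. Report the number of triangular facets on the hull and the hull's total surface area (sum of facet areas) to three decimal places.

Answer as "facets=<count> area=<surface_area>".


11 of the 11 inputs are extreme points: [0, 1, 2, 3, 4, 5, 6, 7, 8, 9, 10].

Per-facet area ½‖(b−a)×(c−a)‖:
  f1: (p8, p7, p5) → 23.1489
  f2: (p10, p2, p9) → 86.0583
  f3: (p3, p2, p9) → 69.5738
  f4: (p3, p8, p2) → 79.3112
  f5: (p3, p0, p9) → 38.6862
  f6: (p3, p0, p8) → 40.5998
  f7: (p1, p10, p2) → 41.0383
  f8: (p1, p10, p7) → 80.5304
  f9: (p1, p8, p2) → 45.5645
  f10: (p1, p8, p7) → 86.2489
  f11: (p4, p0, p9) → 56.3200
  f12: (p4, p0, p5) → 55.0786
  f13: (p4, p7, p5) → 19.9934
  f14: (p4, p10, p9) → 74.0272
  f15: (p4, p10, p7) → 98.6264
  f16: (p6, p8, p5) → 32.8833
  f17: (p6, p0, p5) → 28.5367
  f18: (p6, p0, p8) → 15.3242
Σ area = 971.550

Euler: V−E+F = 11−27+18 = 2.

facets=18 area=971.550


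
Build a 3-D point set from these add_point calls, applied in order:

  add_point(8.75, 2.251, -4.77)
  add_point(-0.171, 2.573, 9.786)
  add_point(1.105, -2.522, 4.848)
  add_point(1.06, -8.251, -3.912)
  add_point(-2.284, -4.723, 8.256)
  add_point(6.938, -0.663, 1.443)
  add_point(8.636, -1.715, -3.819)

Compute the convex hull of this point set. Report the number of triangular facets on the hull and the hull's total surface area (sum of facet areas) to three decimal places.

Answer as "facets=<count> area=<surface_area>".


Extreme-point indices: [0, 1, 3, 4, 5, 6] — 6 of 7 on the boundary.

Area of each hull facet:
  f1: (p3, p1, p4) → 47.2152
  f2: (p3, p1, p0) → 104.3733
  f3: (p5, p1, p4) → 42.9704
  f4: (p5, p1, p0) → 29.6785
  f5: (p5, p3, p4) → 62.2843
  f6: (p6, p3, p0) → 15.4433
  f7: (p6, p5, p0) → 11.4705
  f8: (p6, p5, p3) → 28.0247
Σ area = 341.460

Euler: V−E+F = 6−12+8 = 2.

facets=8 area=341.460


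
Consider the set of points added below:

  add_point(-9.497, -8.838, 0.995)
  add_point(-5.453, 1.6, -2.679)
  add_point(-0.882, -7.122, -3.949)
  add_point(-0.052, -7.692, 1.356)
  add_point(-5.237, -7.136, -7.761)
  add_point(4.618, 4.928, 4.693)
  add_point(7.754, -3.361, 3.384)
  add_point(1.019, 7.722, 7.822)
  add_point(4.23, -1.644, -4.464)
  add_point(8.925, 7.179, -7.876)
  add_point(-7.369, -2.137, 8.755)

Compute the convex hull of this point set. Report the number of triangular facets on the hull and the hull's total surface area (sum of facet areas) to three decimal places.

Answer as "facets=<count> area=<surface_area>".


facets=18 area=871.732

Extreme-point indices: [0, 1, 2, 3, 4, 5, 6, 7, 8, 9, 10] — 11 of 11 on the boundary.

Facet areas (half cross-product norm):
  f1: (p6, p10, p7) → 85.5580
  f2: (p1, p7, p9) → 106.0088
  f3: (p1, p10, p0) → 56.3820
  f4: (p1, p10, p7) → 72.3663
  f5: (p3, p10, p0) → 47.4468
  f6: (p3, p6, p10) → 53.2324
  f7: (p3, p2, p0) → 25.2996
  f8: (p3, p2, p6) → 23.5867
  f9: (p5, p7, p9) → 28.2473
  f10: (p5, p6, p9) → 60.0967
  f11: (p5, p6, p7) → 15.5429
  f12: (p8, p6, p9) → 44.5502
  f13: (p8, p2, p6) → 32.8635
  f14: (p4, p1, p9) → 81.6960
  f15: (p4, p8, p9) → 44.4543
  f16: (p4, p8, p2) → 19.1982
  f17: (p4, p1, p0) → 47.5710
  f18: (p4, p2, p0) → 27.6316
Σ area = 871.732

Euler characteristic 11−27+18 = 2 ✓


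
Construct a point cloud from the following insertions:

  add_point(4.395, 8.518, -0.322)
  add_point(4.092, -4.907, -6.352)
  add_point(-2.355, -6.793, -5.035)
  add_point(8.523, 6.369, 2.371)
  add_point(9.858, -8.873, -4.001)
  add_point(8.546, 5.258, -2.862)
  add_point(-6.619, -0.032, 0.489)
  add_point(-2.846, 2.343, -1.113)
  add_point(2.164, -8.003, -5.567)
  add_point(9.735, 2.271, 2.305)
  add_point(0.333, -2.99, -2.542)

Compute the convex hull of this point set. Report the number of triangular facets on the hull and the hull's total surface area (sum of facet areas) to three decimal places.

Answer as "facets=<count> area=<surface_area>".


facets=16 area=514.477

10 of the 11 inputs are extreme points: [0, 1, 2, 3, 4, 5, 6, 7, 8, 9].

Triangle areas on the boundary:
  f1: (p2, p4, p6) → 52.2960
  f2: (p9, p4, p6) → 104.9193
  f3: (p9, p3, p6) → 35.1331
  f4: (p0, p3, p6) → 35.4231
  f5: (p8, p1, p4) → 13.6891
  f6: (p8, p2, p4) → 6.3098
  f7: (p8, p2, p1) → 8.3601
  f8: (p7, p2, p6) → 22.5826
  f9: (p7, p0, p6) → 9.8550
  f10: (p7, p2, p1) → 33.7775
  f11: (p7, p0, p1) → 54.0454
  f12: (p5, p1, p4) → 42.8236
  f13: (p5, p0, p1) → 31.9797
  f14: (p5, p0, p3) → 13.1588
  f15: (p5, p9, p4) → 38.9605
  f16: (p5, p9, p3) → 11.1637
Σ area = 514.477

Check V−E+F: 10 − 24 + 16 = 2.


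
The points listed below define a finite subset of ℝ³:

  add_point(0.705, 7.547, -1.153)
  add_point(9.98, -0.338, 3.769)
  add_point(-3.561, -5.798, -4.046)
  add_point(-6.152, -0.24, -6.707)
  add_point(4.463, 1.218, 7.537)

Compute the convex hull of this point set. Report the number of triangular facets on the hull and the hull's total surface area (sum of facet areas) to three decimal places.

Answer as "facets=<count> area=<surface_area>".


5 of the 5 inputs are extreme points: [0, 1, 2, 3, 4].

Per-facet area ½‖(b−a)×(c−a)‖:
  f1: (p0, p1, p3) → 75.8436
  f2: (p4, p0, p3) → 65.8608
  f3: (p4, p0, p1) → 39.0457
  f4: (p2, p1, p3) → 53.8581
  f5: (p2, p4, p3) → 52.2321
  f6: (p2, p4, p1) → 53.7434
Σ area = 340.584

Euler characteristic 5−9+6 = 2 ✓

facets=6 area=340.584


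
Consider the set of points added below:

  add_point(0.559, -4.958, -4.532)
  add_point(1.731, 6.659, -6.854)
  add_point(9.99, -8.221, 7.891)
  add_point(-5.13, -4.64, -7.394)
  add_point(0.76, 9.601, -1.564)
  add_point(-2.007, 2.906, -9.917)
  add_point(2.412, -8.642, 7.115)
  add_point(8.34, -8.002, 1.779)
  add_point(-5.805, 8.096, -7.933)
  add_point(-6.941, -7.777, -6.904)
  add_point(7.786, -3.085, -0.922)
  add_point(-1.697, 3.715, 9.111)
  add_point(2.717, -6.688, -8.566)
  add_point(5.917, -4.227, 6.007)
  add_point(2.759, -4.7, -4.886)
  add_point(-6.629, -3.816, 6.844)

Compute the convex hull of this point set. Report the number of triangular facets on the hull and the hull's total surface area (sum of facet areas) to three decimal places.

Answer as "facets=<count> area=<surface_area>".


12 of the 16 inputs are extreme points: [1, 2, 4, 5, 6, 7, 8, 9, 10, 11, 12, 15].

Area of each hull facet:
  f1: (p11, p4, p2) → 103.1615
  f2: (p8, p15, p9) → 111.4345
  f3: (p8, p11, p4) → 53.4760
  f4: (p8, p15, p11) → 82.8739
  f5: (p10, p4, p2) → 62.2497
  f6: (p6, p11, p2) → 48.7535
  f7: (p6, p15, p11) → 47.3796
  f8: (p6, p15, p9) → 73.0866
  f9: (p5, p12, p9) → 50.5266
  f10: (p5, p8, p9) → 37.8793
  f11: (p7, p10, p2) → 15.2723
  f12: (p7, p10, p12) → 27.6272
  f13: (p7, p12, p9) → 55.6184
  f14: (p7, p6, p9) → 66.7734
  f15: (p7, p6, p2) → 22.5906
  f16: (p1, p10, p12) → 60.2536
  f17: (p1, p5, p12) → 32.2027
  f18: (p1, p10, p4) → 39.5557
  f19: (p1, p8, p4) → 23.5671
  f20: (p1, p5, p8) → 19.7921
Σ area = 1034.074

Euler characteristic 12−30+20 = 2 ✓

facets=20 area=1034.074


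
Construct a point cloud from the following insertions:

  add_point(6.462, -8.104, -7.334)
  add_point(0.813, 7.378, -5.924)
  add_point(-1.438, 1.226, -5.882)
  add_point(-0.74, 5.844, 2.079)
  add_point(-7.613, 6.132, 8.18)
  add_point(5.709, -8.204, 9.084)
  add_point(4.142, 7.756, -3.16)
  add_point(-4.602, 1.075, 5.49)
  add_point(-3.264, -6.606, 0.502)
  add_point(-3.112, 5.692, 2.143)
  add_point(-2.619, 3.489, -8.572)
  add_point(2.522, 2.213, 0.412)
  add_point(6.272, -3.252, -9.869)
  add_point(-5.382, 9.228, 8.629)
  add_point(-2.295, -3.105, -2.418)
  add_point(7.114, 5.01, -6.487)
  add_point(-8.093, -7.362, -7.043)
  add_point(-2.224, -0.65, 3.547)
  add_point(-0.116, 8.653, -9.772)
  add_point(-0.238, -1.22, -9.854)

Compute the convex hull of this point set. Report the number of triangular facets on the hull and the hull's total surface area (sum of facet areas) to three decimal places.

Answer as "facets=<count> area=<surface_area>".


facets=18 area=1117.486

Extreme-point indices: [0, 4, 5, 6, 8, 12, 13, 15, 16, 18, 19] — 11 of 20 on the boundary.

Area of each hull facet:
  f1: (p0, p5, p16) → 119.5327
  f2: (p0, p5, p15) → 107.9559
  f3: (p4, p5, p13) → 36.9575
  f4: (p4, p18, p16) → 161.0942
  f5: (p4, p18, p13) → 36.7780
  f6: (p6, p18, p15) → 20.4452
  f7: (p6, p18, p13) → 57.5002
  f8: (p6, p5, p15) → 52.7056
  f9: (p6, p5, p13) → 144.1921
  f10: (p19, p18, p16) → 40.9210
  f11: (p12, p0, p15) → 18.9044
  f12: (p12, p18, p15) → 38.6378
  f13: (p12, p19, p18) → 32.2617
  f14: (p12, p0, p16) → 39.8237
  f15: (p12, p19, p16) → 29.5559
  f16: (p8, p5, p16) → 17.6331
  f17: (p8, p4, p16) → 65.6475
  f18: (p8, p4, p5) → 96.9398
Σ area = 1117.486

Euler: V−E+F = 11−27+18 = 2.


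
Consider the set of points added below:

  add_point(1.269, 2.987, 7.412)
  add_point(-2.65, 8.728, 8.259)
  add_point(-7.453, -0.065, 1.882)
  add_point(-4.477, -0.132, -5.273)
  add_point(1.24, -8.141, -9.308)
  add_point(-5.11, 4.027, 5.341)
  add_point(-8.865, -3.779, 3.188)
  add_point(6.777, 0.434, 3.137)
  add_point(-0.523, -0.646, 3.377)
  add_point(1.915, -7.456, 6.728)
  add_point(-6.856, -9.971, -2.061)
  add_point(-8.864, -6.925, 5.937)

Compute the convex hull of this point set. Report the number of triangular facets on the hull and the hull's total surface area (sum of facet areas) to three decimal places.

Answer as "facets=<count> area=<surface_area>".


10 of the 12 inputs are extreme points: [0, 1, 2, 3, 4, 6, 7, 9, 10, 11].

Per-facet area ½‖(b−a)×(c−a)‖:
  f1: (p9, p4, p7) → 75.9992
  f2: (p3, p1, p7) → 90.7670
  f3: (p3, p4, p7) → 73.6419
  f4: (p11, p1, p6) → 28.3202
  f5: (p11, p9, p1) → 86.8647
  f6: (p0, p1, p7) → 16.6904
  f7: (p0, p9, p7) → 35.2234
  f8: (p0, p9, p1) → 18.8008
  f9: (p2, p1, p6) → 19.3621
  f10: (p2, p3, p6) → 14.7794
  f11: (p2, p3, p1) → 43.1619
  f12: (p10, p9, p4) → 69.5432
  f13: (p10, p11, p9) → 46.8029
  f14: (p10, p11, p6) → 17.2846
  f15: (p10, p3, p6) → 39.8232
  f16: (p10, p3, p4) → 50.0695
Σ area = 727.134

Euler: V−E+F = 10−24+16 = 2.

facets=16 area=727.134


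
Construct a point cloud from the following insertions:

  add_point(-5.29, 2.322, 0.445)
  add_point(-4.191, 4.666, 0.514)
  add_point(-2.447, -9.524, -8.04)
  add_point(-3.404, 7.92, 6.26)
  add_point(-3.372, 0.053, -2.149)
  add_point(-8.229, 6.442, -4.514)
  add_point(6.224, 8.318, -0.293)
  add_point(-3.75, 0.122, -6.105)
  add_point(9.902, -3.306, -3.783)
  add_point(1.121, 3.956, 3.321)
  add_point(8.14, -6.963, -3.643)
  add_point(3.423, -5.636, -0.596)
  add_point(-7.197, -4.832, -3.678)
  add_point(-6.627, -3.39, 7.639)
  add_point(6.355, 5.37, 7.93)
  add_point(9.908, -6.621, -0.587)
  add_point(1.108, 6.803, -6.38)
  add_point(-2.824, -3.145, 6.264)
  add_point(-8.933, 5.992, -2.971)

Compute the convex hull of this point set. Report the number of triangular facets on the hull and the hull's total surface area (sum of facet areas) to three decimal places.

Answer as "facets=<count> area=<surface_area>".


Extreme-point indices: [2, 3, 5, 6, 8, 10, 12, 13, 14, 15, 16, 18] — 12 of 19 on the boundary.

Per-facet area ½‖(b−a)×(c−a)‖:
  f1: (p13, p14, p15) → 114.4595
  f2: (p2, p13, p15) → 120.7222
  f3: (p3, p13, p18) → 63.3066
  f4: (p3, p13, p14) → 60.5300
  f5: (p3, p14, p6) → 43.2168
  f6: (p5, p3, p18) → 8.3366
  f7: (p5, p3, p6) → 68.3127
  f8: (p8, p14, p15) → 34.2673
  f9: (p8, p14, p6) → 55.3138
  f10: (p12, p13, p18) → 61.7121
  f11: (p12, p2, p13) → 36.8951
  f12: (p12, p5, p18) → 9.5525
  f13: (p12, p5, p2) → 36.2766
  f14: (p10, p2, p15) → 12.6982
  f15: (p10, p8, p15) → 6.9294
  f16: (p10, p8, p2) → 19.5278
  f17: (p16, p5, p6) → 33.8486
  f18: (p16, p8, p6) → 50.3384
  f19: (p16, p5, p2) → 77.9500
  f20: (p16, p8, p2) → 94.5486
Σ area = 1008.743

Check V−E+F: 12 − 30 + 20 = 2.

facets=20 area=1008.743


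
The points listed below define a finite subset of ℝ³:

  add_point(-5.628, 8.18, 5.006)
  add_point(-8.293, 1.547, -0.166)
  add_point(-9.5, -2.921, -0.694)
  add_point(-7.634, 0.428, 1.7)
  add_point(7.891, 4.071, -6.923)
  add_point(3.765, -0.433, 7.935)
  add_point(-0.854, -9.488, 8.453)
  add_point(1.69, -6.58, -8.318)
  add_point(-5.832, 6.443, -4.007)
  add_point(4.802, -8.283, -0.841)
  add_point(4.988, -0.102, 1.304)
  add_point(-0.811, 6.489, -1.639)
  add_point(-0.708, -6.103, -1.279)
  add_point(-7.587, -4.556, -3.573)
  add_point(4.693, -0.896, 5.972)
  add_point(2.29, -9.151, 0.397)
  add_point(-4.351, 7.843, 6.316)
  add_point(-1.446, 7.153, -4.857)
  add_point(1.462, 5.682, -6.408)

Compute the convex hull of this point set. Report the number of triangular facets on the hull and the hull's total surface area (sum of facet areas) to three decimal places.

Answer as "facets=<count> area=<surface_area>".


facets=26 area=893.235

15 of the 19 inputs are extreme points: [0, 1, 2, 4, 5, 6, 7, 8, 9, 13, 14, 15, 16, 17, 18].

Area of each hull facet:
  f1: (p0, p6, p2) → 92.5274
  f2: (p9, p7, p4) → 50.9960
  f3: (p1, p0, p2) → 10.2836
  f4: (p1, p8, p2) → 10.6188
  f5: (p1, p8, p0) → 27.9226
  f6: (p17, p8, p0) → 20.5811
  f7: (p13, p8, p2) → 20.2344
  f8: (p13, p8, p7) → 59.1270
  f9: (p13, p6, p2) → 27.1386
  f10: (p16, p0, p6) → 15.2130
  f11: (p16, p5, p6) → 56.4022
  f12: (p16, p5, p4) → 92.9730
  f13: (p16, p17, p4) → 51.8721
  f14: (p16, p17, p0) → 9.3336
  f15: (p15, p9, p6) → 8.8589
  f16: (p15, p9, p7) → 12.0441
  f17: (p15, p13, p6) → 50.1556
  f18: (p15, p13, p7) → 45.8470
  f19: (p14, p5, p6) → 11.2848
  f20: (p14, p9, p6) → 47.6252
  f21: (p14, p5, p4) → 8.8965
  f22: (p14, p9, p4) → 66.4550
  f23: (p18, p7, p4) → 39.7340
  f24: (p18, p17, p4) → 4.9399
  f25: (p18, p8, p7) → 47.2514
  f26: (p18, p17, p8) → 4.9198
Σ area = 893.235

Euler: V−E+F = 15−39+26 = 2.
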